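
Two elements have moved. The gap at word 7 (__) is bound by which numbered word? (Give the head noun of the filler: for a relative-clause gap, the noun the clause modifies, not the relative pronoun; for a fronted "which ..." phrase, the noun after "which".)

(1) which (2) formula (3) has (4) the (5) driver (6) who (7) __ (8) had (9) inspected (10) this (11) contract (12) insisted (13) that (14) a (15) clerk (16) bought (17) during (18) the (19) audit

5

The marked gap is inside the relative clause, the subject of "inspected".
Its filler is the head noun "driver" (via "who"), at word 5.
(The other dependency links word 2 to a gap after word 16.)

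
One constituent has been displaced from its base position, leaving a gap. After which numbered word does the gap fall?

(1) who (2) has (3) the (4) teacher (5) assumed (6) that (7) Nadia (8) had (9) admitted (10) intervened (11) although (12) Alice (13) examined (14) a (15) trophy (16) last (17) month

9

The displaced element is "who" (word 1).
It is linked across 2 clause boundaries (that → Ø).
It functions as the subject of "intervened", so the gap sits immediately after word 9 ("admitted").
Base order: The teacher has assumed that Nadia had admitted that who intervened although Alice examined a trophy last month.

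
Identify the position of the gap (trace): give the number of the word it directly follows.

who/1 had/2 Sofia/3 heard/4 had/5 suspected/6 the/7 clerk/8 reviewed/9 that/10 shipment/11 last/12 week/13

4

The displaced element is "who" (word 1).
It is linked across 1 clause boundary (Ø).
It functions as the subject of "suspected", so the gap sits immediately after word 4 ("heard").
Base order: Sofia had heard who had suspected the clerk reviewed that shipment last week.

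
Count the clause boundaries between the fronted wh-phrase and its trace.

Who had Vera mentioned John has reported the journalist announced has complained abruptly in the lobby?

"who" is extracted from the subject of "complained".
Boundaries crossed, outermost first: [Ø], [Ø], [Ø] — 3 in total.

3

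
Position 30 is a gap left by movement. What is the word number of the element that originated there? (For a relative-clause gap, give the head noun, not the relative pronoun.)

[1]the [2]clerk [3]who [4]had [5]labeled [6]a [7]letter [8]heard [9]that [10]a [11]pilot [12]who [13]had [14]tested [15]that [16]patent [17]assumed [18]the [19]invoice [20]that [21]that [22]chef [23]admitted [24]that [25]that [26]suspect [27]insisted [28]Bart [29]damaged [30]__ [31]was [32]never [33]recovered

The gap at 30 is the object of "damaged", inside a relative clause.
The relative pronoun is "that" (word 20); it is bound by the head noun immediately before it.
Its filler is the head noun "invoice", at word 19.

19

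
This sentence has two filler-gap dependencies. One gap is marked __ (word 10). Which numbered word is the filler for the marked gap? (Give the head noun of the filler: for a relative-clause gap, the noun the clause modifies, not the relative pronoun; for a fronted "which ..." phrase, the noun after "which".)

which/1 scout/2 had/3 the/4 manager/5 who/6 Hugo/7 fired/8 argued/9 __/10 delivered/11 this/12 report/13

2

The marked gap is the subject of "delivered".
Its filler is the fronted wh-phrase "which scout", at word 2.
(The other dependency links word 5 to a gap after word 8.)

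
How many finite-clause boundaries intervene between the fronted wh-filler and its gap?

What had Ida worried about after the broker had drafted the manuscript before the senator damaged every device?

"what" originates inside the matrix clause — no clause boundary is crossed.

0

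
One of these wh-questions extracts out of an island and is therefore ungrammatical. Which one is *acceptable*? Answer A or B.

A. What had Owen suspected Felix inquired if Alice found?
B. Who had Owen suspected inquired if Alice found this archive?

B

In A, the wh-phrase is extracted from inside a wh-island (introduced by "if"), which blocks movement.
In B, the extraction path crosses only that-complement boundaries, which are transparent.
So B is grammatical.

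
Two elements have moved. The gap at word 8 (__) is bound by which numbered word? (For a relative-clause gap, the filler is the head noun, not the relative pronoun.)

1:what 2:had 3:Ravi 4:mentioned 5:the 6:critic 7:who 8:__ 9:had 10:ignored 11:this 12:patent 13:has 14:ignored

6

The marked gap is inside the relative clause, the subject of "ignored".
Its filler is the head noun "critic" (via "who"), at word 6.
(The other dependency links word 1 to a gap after word 14.)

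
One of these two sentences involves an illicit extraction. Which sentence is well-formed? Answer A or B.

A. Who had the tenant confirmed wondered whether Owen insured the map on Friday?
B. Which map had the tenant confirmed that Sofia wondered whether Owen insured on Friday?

A

In B, the wh-phrase is extracted from inside a wh-island (introduced by "whether"), which blocks movement.
In A, the extraction path crosses only that-complement boundaries, which are transparent.
So A is grammatical.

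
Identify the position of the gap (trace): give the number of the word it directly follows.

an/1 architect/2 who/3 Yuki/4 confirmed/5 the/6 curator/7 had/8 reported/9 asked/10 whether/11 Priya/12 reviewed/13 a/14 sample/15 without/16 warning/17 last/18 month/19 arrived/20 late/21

9

The displaced element is "an architect" (word 2).
It is linked across 2 clause boundaries (Ø → Ø).
It functions as the subject of "asked", so the gap sits immediately after word 9 ("reported").
Base order: Yuki confirmed the curator had reported that an architect asked whether Priya reviewed a sample without warning last month.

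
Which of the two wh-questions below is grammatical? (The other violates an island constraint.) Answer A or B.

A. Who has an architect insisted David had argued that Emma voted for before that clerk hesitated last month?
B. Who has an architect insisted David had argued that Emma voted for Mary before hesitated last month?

A

In B, the wh-phrase is extracted from inside an adjunct island (introduced by "before"), which blocks movement.
In A, the extraction path crosses only that-complement boundaries, which are transparent.
So A is grammatical.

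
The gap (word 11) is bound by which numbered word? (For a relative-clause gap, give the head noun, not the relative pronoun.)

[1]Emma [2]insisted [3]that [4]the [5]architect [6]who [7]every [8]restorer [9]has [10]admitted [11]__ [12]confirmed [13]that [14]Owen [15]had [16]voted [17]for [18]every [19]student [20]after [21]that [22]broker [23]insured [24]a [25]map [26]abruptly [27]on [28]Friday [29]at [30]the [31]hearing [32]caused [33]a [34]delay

The gap at 11 is the subject of "confirmed", inside a relative clause.
The relative pronoun is "who" (word 6); it is bound by the head noun immediately before it.
Its filler is the head noun "architect", at word 5.

5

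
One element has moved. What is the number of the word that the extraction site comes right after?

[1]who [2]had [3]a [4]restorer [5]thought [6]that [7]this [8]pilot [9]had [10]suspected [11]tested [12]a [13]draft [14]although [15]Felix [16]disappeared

10

The displaced element is "who" (word 1).
It is linked across 2 clause boundaries (that → Ø).
It functions as the subject of "tested", so the gap sits immediately after word 10 ("suspected").
Base order: A restorer had thought that this pilot had suspected that who tested a draft although Felix disappeared.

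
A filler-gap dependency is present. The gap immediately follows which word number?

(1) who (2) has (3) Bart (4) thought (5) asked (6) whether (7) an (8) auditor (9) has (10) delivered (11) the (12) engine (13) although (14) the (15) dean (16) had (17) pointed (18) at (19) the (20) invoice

The displaced element is "who" (word 1).
It is linked across 1 clause boundary (Ø).
It functions as the subject of "asked", so the gap sits immediately after word 4 ("thought").
Base order: Bart has thought that who asked whether an auditor has delivered the engine although the dean had pointed at the invoice.

4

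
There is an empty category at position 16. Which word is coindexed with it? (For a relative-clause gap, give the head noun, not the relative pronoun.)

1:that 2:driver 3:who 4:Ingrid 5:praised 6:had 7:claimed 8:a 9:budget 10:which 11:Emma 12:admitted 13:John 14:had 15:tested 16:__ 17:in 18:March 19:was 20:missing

9

The gap at 16 is the object of "tested", inside a relative clause.
The relative pronoun is "which" (word 10); it is bound by the head noun immediately before it.
Its filler is the head noun "budget", at word 9.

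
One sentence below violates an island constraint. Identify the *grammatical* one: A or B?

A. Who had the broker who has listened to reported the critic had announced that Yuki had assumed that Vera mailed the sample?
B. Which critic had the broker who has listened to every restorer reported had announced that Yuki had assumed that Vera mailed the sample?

B

In A, the wh-phrase is extracted from inside a complex-NP island (relative clause) (introduced by "who"), which blocks movement.
In B, the extraction path crosses only that-complement boundaries, which are transparent.
So B is grammatical.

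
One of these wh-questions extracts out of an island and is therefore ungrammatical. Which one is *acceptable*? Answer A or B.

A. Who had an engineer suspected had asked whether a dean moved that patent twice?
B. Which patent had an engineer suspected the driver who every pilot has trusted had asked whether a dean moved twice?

In B, the wh-phrase is extracted from inside a wh-island (introduced by "whether"), which blocks movement.
In A, the extraction path crosses only that-complement boundaries, which are transparent.
So A is grammatical.

A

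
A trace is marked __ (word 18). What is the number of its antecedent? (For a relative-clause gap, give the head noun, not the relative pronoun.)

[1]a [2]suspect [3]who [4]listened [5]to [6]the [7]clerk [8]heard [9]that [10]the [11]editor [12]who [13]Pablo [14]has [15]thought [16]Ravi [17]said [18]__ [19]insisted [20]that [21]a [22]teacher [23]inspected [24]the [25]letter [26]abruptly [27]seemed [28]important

The gap at 18 is the subject of "insisted", inside a relative clause.
The relative pronoun is "who" (word 12); it is bound by the head noun immediately before it.
Its filler is the head noun "editor", at word 11.

11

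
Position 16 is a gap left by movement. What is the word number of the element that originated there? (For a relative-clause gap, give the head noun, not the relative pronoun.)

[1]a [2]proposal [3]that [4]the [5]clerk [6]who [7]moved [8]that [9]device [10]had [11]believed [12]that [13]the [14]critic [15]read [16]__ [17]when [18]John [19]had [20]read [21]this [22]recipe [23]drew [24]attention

2

The gap at 16 is the object of "read", inside a relative clause.
The relative pronoun is "that" (word 3); it is bound by the head noun immediately before it.
Its filler is the head noun "proposal", at word 2.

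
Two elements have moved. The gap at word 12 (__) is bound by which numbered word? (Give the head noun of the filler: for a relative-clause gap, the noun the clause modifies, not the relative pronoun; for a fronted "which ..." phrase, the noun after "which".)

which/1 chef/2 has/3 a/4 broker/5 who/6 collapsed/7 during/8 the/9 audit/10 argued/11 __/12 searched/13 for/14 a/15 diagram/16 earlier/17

The marked gap is the subject of "searched".
Its filler is the fronted wh-phrase "which chef", at word 2.
(The other dependency links word 5 to a gap after word 6.)

2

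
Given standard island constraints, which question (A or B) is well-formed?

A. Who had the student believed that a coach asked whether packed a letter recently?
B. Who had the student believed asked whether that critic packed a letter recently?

In A, the wh-phrase is extracted from inside a wh-island (introduced by "whether"), which blocks movement.
In B, the extraction path crosses only that-complement boundaries, which are transparent.
So B is grammatical.

B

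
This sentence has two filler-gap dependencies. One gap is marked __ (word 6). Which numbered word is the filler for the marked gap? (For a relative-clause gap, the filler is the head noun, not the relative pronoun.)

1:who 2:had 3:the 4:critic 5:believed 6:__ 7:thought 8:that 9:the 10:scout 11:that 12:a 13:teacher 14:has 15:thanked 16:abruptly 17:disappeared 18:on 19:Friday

1

The marked gap is the subject of "thought".
Its filler is the fronted wh-phrase "who", at word 1.
(The other dependency links word 10 to a gap after word 15.)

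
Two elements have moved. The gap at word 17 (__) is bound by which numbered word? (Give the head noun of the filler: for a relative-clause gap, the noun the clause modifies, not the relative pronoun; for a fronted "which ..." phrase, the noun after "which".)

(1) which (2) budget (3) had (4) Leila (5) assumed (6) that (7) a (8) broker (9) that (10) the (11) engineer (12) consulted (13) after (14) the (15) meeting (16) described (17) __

The marked gap is the direct object of "described".
Its filler is the fronted wh-phrase "which budget", at word 2.
(The other dependency links word 8 to a gap after word 12.)

2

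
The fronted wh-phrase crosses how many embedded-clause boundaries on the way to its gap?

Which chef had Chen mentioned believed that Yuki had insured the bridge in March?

"which chef" is extracted from the subject of "believed".
Boundaries crossed, outermost first: [Ø] — 1 in total.

1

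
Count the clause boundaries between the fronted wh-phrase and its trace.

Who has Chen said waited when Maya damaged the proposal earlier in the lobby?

"who" is extracted from the subject of "waited".
Boundaries crossed, outermost first: [Ø] — 1 in total.

1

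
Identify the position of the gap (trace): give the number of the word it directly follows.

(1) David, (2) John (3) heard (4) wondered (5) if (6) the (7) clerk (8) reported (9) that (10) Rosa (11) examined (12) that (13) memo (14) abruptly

3

The displaced element is "David" (word 1).
It is linked across 1 clause boundary (Ø).
It functions as the subject of "wondered", so the gap sits immediately after word 3 ("heard").
Base order: John heard that David wondered if the clerk reported that Rosa examined that memo abruptly.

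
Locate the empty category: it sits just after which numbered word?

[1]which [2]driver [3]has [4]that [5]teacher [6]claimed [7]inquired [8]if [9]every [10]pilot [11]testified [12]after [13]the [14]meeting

6

The displaced element is "which driver" (word 2).
It is linked across 1 clause boundary (Ø).
It functions as the subject of "inquired", so the gap sits immediately after word 6 ("claimed").
Base order: That teacher has claimed that which driver inquired if every pilot testified after the meeting.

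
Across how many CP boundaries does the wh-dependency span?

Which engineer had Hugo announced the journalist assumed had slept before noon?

2

"which engineer" is extracted from the subject of "slept".
Boundaries crossed, outermost first: [Ø], [Ø] — 2 in total.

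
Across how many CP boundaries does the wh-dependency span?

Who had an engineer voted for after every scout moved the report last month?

"who" originates inside the matrix clause — no clause boundary is crossed.

0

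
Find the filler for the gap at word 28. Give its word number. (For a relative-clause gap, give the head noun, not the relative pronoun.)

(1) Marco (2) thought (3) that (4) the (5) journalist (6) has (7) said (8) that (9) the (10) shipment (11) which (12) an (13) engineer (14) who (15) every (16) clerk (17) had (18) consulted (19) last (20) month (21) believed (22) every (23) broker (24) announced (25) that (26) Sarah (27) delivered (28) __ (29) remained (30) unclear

The gap at 28 is the object of "delivered", inside a relative clause.
The relative pronoun is "which" (word 11); it is bound by the head noun immediately before it.
Its filler is the head noun "shipment", at word 10.

10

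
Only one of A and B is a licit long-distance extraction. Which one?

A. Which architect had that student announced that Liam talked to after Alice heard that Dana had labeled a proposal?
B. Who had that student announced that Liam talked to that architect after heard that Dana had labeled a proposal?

In B, the wh-phrase is extracted from inside an adjunct island (introduced by "after"), which blocks movement.
In A, the extraction path crosses only that-complement boundaries, which are transparent.
So A is grammatical.

A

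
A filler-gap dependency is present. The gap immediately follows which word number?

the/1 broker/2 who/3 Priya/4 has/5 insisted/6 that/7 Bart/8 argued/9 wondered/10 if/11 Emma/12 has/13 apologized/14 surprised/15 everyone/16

The displaced element is "the broker" (word 2).
It is linked across 2 clause boundaries (that → Ø).
It functions as the subject of "wondered", so the gap sits immediately after word 9 ("argued").
Base order: Priya has insisted that Bart argued that the broker wondered if Emma has apologized.

9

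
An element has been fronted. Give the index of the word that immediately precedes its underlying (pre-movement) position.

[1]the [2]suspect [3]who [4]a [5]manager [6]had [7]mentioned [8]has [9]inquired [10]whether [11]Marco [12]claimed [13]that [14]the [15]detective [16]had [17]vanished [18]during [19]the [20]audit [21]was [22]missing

7

The displaced element is "the suspect" (word 2).
It is linked across 1 clause boundary (Ø).
It functions as the subject of "inquired", so the gap sits immediately after word 7 ("mentioned").
Base order: A manager had mentioned that the suspect has inquired whether Marco claimed that the detective had vanished during the audit.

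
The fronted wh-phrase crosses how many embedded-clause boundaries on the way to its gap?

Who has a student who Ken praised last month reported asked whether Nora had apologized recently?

1

"who" is extracted from the subject of "asked".
Boundaries crossed, outermost first: [Ø] — 1 in total.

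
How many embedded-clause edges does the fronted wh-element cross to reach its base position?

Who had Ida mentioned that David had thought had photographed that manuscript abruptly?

2

"who" is extracted from the subject of "photographed".
Boundaries crossed, outermost first: [that], [Ø] — 2 in total.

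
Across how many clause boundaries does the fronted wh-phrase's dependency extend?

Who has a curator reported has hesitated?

1

"who" is extracted from the subject of "hesitated".
Boundaries crossed, outermost first: [Ø] — 1 in total.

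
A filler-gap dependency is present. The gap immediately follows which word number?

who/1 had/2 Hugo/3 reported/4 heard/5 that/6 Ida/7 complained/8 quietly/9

The displaced element is "who" (word 1).
It is linked across 1 clause boundary (Ø).
It functions as the subject of "heard", so the gap sits immediately after word 4 ("reported").
Base order: Hugo had reported that who heard that Ida complained quietly.

4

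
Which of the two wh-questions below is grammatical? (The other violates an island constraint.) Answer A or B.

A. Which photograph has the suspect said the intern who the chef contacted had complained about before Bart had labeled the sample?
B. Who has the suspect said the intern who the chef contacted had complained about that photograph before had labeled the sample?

A

In B, the wh-phrase is extracted from inside an adjunct island (introduced by "before"), which blocks movement.
In A, the extraction path crosses only that-complement boundaries, which are transparent.
So A is grammatical.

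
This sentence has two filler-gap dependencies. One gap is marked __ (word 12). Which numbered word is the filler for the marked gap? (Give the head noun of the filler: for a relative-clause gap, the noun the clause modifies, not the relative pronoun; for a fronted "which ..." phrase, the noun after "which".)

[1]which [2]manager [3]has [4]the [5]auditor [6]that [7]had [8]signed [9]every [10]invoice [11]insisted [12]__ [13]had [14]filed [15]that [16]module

2

The marked gap is the subject of "filed".
Its filler is the fronted wh-phrase "which manager", at word 2.
(The other dependency links word 5 to a gap after word 6.)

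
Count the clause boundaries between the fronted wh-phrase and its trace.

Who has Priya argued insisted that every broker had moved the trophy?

"who" is extracted from the subject of "insisted".
Boundaries crossed, outermost first: [Ø] — 1 in total.

1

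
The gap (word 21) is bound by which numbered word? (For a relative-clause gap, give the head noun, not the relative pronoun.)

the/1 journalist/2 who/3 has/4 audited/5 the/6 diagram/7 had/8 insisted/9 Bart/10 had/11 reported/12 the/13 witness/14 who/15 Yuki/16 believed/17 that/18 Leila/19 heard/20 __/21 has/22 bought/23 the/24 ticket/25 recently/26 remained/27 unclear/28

The gap at 21 is the subject of "bought", inside a relative clause.
The relative pronoun is "who" (word 15); it is bound by the head noun immediately before it.
Its filler is the head noun "witness", at word 14.

14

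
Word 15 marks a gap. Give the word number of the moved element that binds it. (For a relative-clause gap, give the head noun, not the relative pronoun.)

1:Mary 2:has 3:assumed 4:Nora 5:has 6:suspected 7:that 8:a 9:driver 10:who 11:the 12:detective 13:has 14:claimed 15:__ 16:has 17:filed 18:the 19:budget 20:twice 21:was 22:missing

The gap at 15 is the subject of "filed", inside a relative clause.
The relative pronoun is "who" (word 10); it is bound by the head noun immediately before it.
Its filler is the head noun "driver", at word 9.

9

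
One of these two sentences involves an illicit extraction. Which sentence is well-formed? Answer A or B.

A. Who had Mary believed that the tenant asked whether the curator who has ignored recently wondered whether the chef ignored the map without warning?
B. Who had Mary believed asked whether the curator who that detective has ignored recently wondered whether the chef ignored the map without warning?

B

In A, the wh-phrase is extracted from inside a wh-island (introduced by "whether"), which blocks movement.
In B, the extraction path crosses only that-complement boundaries, which are transparent.
So B is grammatical.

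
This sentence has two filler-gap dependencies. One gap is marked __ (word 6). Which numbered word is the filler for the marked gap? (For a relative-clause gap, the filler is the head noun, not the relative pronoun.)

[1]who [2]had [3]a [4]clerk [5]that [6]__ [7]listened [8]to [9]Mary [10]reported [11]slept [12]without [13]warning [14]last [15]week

The marked gap is inside the relative clause, the subject of "listened".
Its filler is the head noun "clerk" (via "that"), at word 4.
(The other dependency links word 1 to a gap after word 10.)

4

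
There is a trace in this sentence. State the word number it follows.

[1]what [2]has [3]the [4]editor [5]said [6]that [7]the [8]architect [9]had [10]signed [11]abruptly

The displaced element is "what" (word 1).
It is linked across 1 clause boundary (that).
It functions as the direct object of "signed", so the gap sits immediately after word 10 ("signed").
Base order: The editor has said that the architect had signed what abruptly.

10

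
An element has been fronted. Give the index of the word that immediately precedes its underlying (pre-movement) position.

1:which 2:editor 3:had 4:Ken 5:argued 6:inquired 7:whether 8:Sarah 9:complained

The displaced element is "which editor" (word 2).
It is linked across 1 clause boundary (Ø).
It functions as the subject of "inquired", so the gap sits immediately after word 5 ("argued").
Base order: Ken had argued that which editor inquired whether Sarah complained.

5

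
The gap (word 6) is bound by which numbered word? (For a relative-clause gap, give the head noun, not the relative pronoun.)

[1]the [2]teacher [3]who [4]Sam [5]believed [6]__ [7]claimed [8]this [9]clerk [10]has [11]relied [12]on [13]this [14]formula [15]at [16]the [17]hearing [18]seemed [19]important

2

The gap at 6 is the subject of "claimed", inside a relative clause.
The relative pronoun is "who" (word 3); it is bound by the head noun immediately before it.
Its filler is the head noun "teacher", at word 2.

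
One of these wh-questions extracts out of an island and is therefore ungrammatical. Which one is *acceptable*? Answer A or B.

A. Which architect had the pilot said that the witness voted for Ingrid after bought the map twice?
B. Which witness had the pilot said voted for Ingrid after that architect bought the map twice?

B

In A, the wh-phrase is extracted from inside an adjunct island (introduced by "after"), which blocks movement.
In B, the extraction path crosses only that-complement boundaries, which are transparent.
So B is grammatical.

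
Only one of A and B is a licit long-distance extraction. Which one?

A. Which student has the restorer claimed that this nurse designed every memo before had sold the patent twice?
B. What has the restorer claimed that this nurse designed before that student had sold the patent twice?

B

In A, the wh-phrase is extracted from inside an adjunct island (introduced by "before"), which blocks movement.
In B, the extraction path crosses only that-complement boundaries, which are transparent.
So B is grammatical.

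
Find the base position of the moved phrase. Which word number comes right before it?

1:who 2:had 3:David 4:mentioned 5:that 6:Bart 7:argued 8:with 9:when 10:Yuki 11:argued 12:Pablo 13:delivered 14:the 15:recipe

8

The displaced element is "who" (word 1).
It is linked across 1 clause boundary (that).
It functions as the object of the preposition "with" of "argued", so the gap sits immediately after word 8 ("with").
Base order: David had mentioned that Bart argued with who when Yuki argued Pablo delivered the recipe.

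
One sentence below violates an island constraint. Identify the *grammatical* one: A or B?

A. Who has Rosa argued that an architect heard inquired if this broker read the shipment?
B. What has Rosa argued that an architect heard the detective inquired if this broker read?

A

In B, the wh-phrase is extracted from inside a wh-island (introduced by "if"), which blocks movement.
In A, the extraction path crosses only that-complement boundaries, which are transparent.
So A is grammatical.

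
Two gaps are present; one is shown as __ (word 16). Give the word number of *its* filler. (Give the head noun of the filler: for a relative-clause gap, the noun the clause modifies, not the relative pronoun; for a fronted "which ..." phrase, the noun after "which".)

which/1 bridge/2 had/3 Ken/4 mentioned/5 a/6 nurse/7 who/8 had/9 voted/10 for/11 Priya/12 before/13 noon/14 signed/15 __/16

2

The marked gap is the direct object of "signed".
Its filler is the fronted wh-phrase "which bridge", at word 2.
(The other dependency links word 7 to a gap after word 8.)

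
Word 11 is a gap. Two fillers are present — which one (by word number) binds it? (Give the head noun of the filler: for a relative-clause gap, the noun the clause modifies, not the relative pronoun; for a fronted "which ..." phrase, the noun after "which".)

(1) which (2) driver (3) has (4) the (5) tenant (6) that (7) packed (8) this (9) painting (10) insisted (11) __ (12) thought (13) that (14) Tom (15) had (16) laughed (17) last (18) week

2

The marked gap is the subject of "thought".
Its filler is the fronted wh-phrase "which driver", at word 2.
(The other dependency links word 5 to a gap after word 6.)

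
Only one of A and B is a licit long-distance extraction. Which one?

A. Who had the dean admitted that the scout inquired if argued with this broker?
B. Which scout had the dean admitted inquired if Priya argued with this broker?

In A, the wh-phrase is extracted from inside a wh-island (introduced by "if"), which blocks movement.
In B, the extraction path crosses only that-complement boundaries, which are transparent.
So B is grammatical.

B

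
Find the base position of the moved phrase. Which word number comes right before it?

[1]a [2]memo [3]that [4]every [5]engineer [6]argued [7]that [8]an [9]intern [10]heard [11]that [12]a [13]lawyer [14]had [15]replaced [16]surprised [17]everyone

The displaced element is "a memo" (word 2).
It is linked across 2 clause boundaries (that → that).
It functions as the direct object of "replaced", so the gap sits immediately after word 15 ("replaced").
Base order: Every engineer argued that an intern heard that a lawyer had replaced a memo.

15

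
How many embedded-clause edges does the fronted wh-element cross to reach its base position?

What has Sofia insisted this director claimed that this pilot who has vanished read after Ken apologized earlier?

2

"what" is extracted from the object of "read".
Boundaries crossed, outermost first: [Ø], [that] — 2 in total.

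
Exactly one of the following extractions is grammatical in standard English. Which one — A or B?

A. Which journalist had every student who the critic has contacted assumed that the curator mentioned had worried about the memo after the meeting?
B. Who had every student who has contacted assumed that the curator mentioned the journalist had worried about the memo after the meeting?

In B, the wh-phrase is extracted from inside a complex-NP island (relative clause) (introduced by "who"), which blocks movement.
In A, the extraction path crosses only that-complement boundaries, which are transparent.
So A is grammatical.

A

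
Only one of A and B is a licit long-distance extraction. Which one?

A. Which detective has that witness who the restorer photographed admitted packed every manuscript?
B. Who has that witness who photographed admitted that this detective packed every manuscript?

In B, the wh-phrase is extracted from inside a complex-NP island (relative clause) (introduced by "who"), which blocks movement.
In A, the extraction path crosses only that-complement boundaries, which are transparent.
So A is grammatical.

A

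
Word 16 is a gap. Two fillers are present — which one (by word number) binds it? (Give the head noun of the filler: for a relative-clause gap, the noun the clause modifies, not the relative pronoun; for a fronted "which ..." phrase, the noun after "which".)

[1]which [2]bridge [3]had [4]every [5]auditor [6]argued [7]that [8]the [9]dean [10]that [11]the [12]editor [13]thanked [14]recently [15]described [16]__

2

The marked gap is the direct object of "described".
Its filler is the fronted wh-phrase "which bridge", at word 2.
(The other dependency links word 9 to a gap after word 13.)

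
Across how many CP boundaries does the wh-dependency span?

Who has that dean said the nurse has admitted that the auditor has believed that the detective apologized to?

3

"who" is extracted from the PP object of "apologized".
Boundaries crossed, outermost first: [Ø], [that], [that] — 3 in total.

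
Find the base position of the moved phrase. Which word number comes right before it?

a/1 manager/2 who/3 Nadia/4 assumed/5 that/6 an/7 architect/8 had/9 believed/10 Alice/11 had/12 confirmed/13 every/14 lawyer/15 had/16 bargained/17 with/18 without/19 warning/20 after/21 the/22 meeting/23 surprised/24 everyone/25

The displaced element is "a manager" (word 2).
It is linked across 3 clause boundaries (that → Ø → Ø).
It functions as the object of the preposition "with" of "bargained", so the gap sits immediately after word 18 ("with").
Base order: Nadia assumed that an architect had believed Alice had confirmed every lawyer had bargained with a manager without warning after the meeting.

18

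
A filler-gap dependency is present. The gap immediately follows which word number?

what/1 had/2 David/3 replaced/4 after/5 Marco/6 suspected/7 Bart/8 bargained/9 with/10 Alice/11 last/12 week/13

4

The displaced element is "what" (word 1).
It functions as the direct object of "replaced", so the gap sits immediately after word 4 ("replaced").
Base order: David had replaced what after Marco suspected Bart bargained with Alice last week.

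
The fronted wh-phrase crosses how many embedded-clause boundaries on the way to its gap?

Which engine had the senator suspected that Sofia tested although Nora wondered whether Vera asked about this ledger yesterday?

1

"which engine" is extracted from the object of "tested".
Boundaries crossed, outermost first: [that] — 1 in total.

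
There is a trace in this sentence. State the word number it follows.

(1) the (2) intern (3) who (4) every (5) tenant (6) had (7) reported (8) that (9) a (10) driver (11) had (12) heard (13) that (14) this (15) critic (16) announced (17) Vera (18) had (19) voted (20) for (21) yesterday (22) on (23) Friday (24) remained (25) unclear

20

The displaced element is "the intern" (word 2).
It is linked across 3 clause boundaries (that → that → Ø).
It functions as the object of the preposition "for" of "voted", so the gap sits immediately after word 20 ("for").
Base order: Every tenant had reported that a driver had heard that this critic announced Vera had voted for the intern yesterday on Friday.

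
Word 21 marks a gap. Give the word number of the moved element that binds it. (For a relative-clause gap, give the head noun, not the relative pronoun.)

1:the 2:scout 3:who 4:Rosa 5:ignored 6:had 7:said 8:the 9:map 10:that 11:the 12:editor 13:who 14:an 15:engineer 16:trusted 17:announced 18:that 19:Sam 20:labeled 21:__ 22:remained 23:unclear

9

The gap at 21 is the object of "labeled", inside a relative clause.
The relative pronoun is "that" (word 10); it is bound by the head noun immediately before it.
Its filler is the head noun "map", at word 9.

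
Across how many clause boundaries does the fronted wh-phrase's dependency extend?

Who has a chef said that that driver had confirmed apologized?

2

"who" is extracted from the subject of "apologized".
Boundaries crossed, outermost first: [that], [Ø] — 2 in total.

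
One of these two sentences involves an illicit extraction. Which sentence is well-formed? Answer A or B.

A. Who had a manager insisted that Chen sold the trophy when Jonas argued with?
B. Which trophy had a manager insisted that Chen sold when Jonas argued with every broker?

B

In A, the wh-phrase is extracted from inside an adjunct island (introduced by "when"), which blocks movement.
In B, the extraction path crosses only that-complement boundaries, which are transparent.
So B is grammatical.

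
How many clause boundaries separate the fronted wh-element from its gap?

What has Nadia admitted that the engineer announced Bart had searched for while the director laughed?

"what" is extracted from the PP object of "searched".
Boundaries crossed, outermost first: [that], [Ø] — 2 in total.

2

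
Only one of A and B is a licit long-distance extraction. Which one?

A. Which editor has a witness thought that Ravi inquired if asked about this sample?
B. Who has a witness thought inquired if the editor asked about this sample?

In A, the wh-phrase is extracted from inside a wh-island (introduced by "if"), which blocks movement.
In B, the extraction path crosses only that-complement boundaries, which are transparent.
So B is grammatical.

B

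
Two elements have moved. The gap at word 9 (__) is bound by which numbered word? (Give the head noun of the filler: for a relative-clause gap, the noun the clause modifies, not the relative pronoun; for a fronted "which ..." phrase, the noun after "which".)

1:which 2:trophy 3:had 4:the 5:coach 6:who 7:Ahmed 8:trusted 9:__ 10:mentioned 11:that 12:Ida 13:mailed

5

The marked gap is inside the relative clause, the direct object of "trusted".
Its filler is the head noun "coach" (via "who"), at word 5.
(The other dependency links word 2 to a gap after word 13.)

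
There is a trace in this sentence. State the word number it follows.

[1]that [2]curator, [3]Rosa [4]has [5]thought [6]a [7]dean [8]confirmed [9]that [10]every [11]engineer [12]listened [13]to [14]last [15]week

13

The displaced element is "that curator" (word 2).
It is linked across 2 clause boundaries (Ø → that).
It functions as the object of the preposition "to" of "listened", so the gap sits immediately after word 13 ("to").
Base order: Rosa has thought a dean confirmed that every engineer listened to that curator last week.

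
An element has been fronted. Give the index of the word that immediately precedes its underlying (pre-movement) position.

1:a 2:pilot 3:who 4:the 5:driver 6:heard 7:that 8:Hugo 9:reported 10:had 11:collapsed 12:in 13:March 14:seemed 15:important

9

The displaced element is "a pilot" (word 2).
It is linked across 2 clause boundaries (that → Ø).
It functions as the subject of "collapsed", so the gap sits immediately after word 9 ("reported").
Base order: The driver heard that Hugo reported that a pilot had collapsed in March.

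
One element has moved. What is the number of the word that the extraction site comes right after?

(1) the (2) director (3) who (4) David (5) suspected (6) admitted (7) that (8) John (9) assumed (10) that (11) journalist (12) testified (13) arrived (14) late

The displaced element is "the director" (word 2).
It is linked across 1 clause boundary (Ø).
It functions as the subject of "admitted", so the gap sits immediately after word 5 ("suspected").
Base order: David suspected that the director admitted that John assumed that journalist testified.

5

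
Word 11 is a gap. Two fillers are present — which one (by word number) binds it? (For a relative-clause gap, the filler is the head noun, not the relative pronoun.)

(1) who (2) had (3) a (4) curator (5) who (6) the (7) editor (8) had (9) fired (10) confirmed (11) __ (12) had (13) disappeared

1

The marked gap is the subject of "disappeared".
Its filler is the fronted wh-phrase "who", at word 1.
(The other dependency links word 4 to a gap after word 9.)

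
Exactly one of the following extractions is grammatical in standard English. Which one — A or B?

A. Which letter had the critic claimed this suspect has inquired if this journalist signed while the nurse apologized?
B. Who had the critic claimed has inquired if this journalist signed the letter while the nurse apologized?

B

In A, the wh-phrase is extracted from inside a wh-island (introduced by "if"), which blocks movement.
In B, the extraction path crosses only that-complement boundaries, which are transparent.
So B is grammatical.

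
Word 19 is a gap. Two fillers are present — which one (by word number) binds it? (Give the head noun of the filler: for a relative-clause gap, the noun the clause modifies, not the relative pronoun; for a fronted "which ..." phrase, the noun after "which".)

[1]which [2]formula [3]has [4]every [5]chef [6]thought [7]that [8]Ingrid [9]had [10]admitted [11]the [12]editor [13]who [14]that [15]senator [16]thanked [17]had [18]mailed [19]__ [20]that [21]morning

The marked gap is the direct object of "mailed".
Its filler is the fronted wh-phrase "which formula", at word 2.
(The other dependency links word 12 to a gap after word 16.)

2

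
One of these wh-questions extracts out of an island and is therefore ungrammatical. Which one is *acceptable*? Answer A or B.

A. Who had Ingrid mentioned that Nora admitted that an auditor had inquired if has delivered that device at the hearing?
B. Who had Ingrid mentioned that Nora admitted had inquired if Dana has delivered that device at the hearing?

B

In A, the wh-phrase is extracted from inside a wh-island (introduced by "if"), which blocks movement.
In B, the extraction path crosses only that-complement boundaries, which are transparent.
So B is grammatical.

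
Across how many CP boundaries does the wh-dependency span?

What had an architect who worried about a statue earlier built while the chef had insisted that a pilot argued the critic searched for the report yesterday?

0

"what" originates inside the matrix clause — no clause boundary is crossed.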